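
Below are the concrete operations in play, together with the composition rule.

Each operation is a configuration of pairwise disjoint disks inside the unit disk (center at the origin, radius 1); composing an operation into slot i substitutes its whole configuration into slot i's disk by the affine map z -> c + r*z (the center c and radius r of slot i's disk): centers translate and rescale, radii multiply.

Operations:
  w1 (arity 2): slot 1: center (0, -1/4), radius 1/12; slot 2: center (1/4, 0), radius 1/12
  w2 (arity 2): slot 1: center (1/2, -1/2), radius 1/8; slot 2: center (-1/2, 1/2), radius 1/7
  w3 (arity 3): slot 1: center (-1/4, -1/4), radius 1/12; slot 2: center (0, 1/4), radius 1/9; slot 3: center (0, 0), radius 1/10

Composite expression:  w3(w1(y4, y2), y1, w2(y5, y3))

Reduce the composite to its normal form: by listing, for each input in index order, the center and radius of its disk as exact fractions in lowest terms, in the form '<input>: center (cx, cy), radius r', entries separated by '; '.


y1: center (0, 1/4), radius 1/9; y2: center (-11/48, -1/4), radius 1/144; y3: center (-1/20, 1/20), radius 1/70; y4: center (-1/4, -13/48), radius 1/144; y5: center (1/20, -1/20), radius 1/80

Only the slot chain above each y matters under w3; compose those maps.
input y4: applying the 2 nested substitutions gives center (-1/4, -13/48), radius 1/144
input y2: applying the 2 nested substitutions gives center (-11/48, -1/4), radius 1/144
input y1: applying the 1 nested substitution gives center (0, 1/4), radius 1/9
input y5: applying the 2 nested substitutions gives center (1/20, -1/20), radius 1/80
input y3: applying the 2 nested substitutions gives center (-1/20, 1/20), radius 1/70


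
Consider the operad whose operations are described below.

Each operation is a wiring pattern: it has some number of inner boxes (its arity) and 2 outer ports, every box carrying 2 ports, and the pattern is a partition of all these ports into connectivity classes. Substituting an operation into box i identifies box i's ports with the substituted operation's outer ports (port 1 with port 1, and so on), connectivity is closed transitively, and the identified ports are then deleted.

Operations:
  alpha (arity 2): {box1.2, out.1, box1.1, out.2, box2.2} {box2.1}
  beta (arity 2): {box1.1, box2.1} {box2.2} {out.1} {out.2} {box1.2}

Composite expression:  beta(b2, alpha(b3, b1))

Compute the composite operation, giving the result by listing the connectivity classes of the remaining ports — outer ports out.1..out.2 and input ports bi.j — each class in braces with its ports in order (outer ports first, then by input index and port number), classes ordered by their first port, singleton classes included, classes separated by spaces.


{out.1} {out.2} {b1.1} {b1.2, b2.1, b3.1, b3.2} {b2.2}

Two ports join when wires chain via beta-identified ports.
composing alpha on (b3, b1), with out.j its own outer ports: {out.1, out.2, b1.2, b3.1, b3.2} {b1.1}
composing beta on (b2, b3, b1), with out.j its own outer ports: {out.1} {out.2} {b1.1} {b1.2, b2.1, b3.1, b3.2} {b2.2}


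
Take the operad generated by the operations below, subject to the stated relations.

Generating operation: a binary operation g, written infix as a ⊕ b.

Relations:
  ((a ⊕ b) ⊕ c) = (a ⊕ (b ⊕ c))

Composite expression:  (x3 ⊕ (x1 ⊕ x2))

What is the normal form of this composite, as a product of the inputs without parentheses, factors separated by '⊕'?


x3 ⊕ x1 ⊕ x2


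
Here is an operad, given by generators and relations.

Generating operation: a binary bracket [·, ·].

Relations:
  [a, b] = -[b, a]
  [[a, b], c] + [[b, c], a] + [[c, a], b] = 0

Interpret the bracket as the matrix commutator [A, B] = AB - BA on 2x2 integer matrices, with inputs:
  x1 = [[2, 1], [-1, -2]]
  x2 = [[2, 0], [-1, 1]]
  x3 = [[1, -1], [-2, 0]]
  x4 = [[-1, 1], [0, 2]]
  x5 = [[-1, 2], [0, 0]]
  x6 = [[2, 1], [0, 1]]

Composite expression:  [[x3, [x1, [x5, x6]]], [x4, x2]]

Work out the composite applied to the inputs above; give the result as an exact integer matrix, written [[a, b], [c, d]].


[[66, 12], [-168, -66]]


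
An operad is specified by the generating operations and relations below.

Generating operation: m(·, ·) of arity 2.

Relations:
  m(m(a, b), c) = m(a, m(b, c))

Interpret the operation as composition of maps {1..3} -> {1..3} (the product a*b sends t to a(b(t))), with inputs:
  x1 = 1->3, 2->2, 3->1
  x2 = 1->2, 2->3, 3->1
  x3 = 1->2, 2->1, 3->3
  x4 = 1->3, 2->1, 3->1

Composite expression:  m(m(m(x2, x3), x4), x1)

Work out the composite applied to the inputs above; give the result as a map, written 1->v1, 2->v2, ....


1->3, 2->3, 3->1

m(x2, x3) = 1->3, 2->2, 3->1
m(m(x2, x3), x4) = 1->1, 2->3, 3->3
m(m(m(x2, x3), x4), x1) = 1->3, 2->3, 3->1


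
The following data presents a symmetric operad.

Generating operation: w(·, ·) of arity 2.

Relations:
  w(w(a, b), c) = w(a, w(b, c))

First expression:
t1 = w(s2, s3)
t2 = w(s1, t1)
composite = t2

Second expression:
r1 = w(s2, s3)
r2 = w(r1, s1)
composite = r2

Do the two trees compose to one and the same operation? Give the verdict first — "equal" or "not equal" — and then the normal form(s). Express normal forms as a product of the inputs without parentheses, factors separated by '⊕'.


The first composite normalizes to s1 ⊕ s2 ⊕ s3
The second composite normalizes to s2 ⊕ s3 ⊕ s1
The forms do not match — not equal.

not equal; the first gives s1 ⊕ s2 ⊕ s3 and the second s2 ⊕ s3 ⊕ s1


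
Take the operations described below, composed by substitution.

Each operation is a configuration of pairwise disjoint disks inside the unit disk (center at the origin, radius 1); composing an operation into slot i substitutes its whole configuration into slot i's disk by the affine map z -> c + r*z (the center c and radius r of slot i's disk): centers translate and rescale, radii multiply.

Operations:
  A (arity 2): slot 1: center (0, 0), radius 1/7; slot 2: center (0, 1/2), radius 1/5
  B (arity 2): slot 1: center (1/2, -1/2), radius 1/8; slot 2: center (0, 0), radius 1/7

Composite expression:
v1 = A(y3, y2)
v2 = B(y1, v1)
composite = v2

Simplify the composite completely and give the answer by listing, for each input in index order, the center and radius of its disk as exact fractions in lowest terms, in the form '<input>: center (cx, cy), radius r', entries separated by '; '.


y1: center (1/2, -1/2), radius 1/8; y2: center (0, 1/14), radius 1/35; y3: center (0, 0), radius 1/49

Below B, radii multiply path by path; the y-disk centers shift.
input y1: applying the 1 nested substitution gives center (1/2, -1/2), radius 1/8
input y3: applying the 2 nested substitutions gives center (0, 0), radius 1/49
input y2: applying the 2 nested substitutions gives center (0, 1/14), radius 1/35


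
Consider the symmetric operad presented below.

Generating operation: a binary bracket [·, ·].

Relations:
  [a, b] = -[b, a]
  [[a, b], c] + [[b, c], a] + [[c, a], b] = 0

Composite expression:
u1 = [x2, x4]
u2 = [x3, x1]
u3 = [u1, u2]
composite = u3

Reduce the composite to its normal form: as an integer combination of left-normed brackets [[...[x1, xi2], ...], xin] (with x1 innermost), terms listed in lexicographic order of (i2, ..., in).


[[[x1, x3], x2], x4] - [[[x1, x3], x4], x2]

Left-normed coefficients sit on the x1-initial expansion words.
Composite bracket: [[x2, x4], [x3, x1]]
The bracket unfolds into 8 signed words via [a, b] = ab - ba (2^3 = 8).
The x1-initial words carry the normal form:
  word x1x3x2x4 has sign +1, contributing +[[[x1, x3], x2], x4]
  word x1x3x4x2 has sign -1, contributing -[[[x1, x3], x4], x2]


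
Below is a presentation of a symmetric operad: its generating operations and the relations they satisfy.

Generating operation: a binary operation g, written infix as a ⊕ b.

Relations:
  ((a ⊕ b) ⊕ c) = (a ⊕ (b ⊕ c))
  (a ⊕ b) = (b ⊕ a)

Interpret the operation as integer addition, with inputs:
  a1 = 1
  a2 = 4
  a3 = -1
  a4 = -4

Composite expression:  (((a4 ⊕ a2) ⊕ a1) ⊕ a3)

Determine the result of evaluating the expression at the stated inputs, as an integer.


(a4 ⊕ a2) = 0
((a4 ⊕ a2) ⊕ a1) = 1
(((a4 ⊕ a2) ⊕ a1) ⊕ a3) = 0

0


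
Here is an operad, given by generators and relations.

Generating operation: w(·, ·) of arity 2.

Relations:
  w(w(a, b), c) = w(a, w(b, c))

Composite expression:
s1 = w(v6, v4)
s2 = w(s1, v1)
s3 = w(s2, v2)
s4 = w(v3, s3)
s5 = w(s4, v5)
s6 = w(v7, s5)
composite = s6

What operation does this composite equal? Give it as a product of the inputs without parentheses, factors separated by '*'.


v7 * v3 * v6 * v4 * v1 * v2 * v5

Under associativity of w, the answer is the v's in reading order.
w(v6, v4) flattens to v6 * v4
w(w(v6, v4), v1) flattens to v6 * v4 * v1
w(w(w(v6, v4), v1), v2) flattens to v6 * v4 * v1 * v2
w(v3, w(w(w(v6, v4), v1), v2)) flattens to v3 * v6 * v4 * v1 * v2
w(w(v3, w(w(w(v6, v4), v1), v2)), v5) flattens to v3 * v6 * v4 * v1 * v2 * v5
w(v7, w(w(v3, w(w(w(v6, v4), v1), v2)), v5)) flattens to v7 * v3 * v6 * v4 * v1 * v2 * v5


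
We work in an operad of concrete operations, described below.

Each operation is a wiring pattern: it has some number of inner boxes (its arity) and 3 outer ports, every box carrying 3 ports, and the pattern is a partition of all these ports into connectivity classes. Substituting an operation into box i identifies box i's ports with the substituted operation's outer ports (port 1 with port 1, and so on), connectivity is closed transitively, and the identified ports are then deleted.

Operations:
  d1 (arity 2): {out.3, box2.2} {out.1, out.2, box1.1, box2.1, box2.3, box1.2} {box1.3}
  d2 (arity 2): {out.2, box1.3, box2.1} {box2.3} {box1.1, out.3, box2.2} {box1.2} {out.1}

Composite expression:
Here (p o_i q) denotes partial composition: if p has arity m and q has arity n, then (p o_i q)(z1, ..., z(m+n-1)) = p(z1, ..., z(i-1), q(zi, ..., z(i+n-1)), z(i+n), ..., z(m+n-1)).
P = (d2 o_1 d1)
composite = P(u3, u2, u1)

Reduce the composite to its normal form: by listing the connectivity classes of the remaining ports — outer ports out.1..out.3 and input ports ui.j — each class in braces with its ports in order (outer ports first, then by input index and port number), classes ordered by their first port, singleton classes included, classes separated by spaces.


After gluing at d2, chains via deleted ports link the u-ports.
after d1, the pattern on (u3, u2) reads {out.1, out.2, u2.1, u2.3, u3.1, u3.2} {out.3, u2.2} {u3.3} (out.j = its outer ports)
after d2, the pattern on (u3, u2, u1) reads {out.1} {out.2, u1.1, u2.2} {out.3, u1.2, u2.1, u2.3, u3.1, u3.2} {u1.3} {u3.3} (out.j = its outer ports)

{out.1} {out.2, u1.1, u2.2} {out.3, u1.2, u2.1, u2.3, u3.1, u3.2} {u1.3} {u3.3}


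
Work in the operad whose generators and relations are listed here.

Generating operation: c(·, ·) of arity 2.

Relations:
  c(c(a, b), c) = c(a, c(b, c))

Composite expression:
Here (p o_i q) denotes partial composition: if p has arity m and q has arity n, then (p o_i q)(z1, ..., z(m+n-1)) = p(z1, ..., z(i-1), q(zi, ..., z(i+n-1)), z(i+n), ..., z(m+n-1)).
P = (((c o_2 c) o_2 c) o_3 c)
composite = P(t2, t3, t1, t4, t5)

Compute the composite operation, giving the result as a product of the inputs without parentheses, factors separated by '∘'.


t2 ∘ t3 ∘ t1 ∘ t4 ∘ t5


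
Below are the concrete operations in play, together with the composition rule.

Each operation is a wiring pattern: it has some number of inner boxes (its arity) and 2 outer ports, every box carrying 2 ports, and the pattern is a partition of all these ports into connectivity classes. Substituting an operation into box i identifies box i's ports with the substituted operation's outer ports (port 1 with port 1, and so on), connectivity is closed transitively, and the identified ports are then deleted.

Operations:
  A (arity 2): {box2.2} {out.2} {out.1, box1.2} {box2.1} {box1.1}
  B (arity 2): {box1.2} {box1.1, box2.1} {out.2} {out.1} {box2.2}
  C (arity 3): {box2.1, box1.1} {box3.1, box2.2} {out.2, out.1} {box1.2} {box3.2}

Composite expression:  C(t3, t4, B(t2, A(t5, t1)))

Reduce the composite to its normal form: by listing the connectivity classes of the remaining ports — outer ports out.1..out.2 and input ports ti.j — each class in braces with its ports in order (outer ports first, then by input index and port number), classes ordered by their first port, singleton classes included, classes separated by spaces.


{out.1, out.2} {t1.1} {t1.2} {t2.1, t5.2} {t2.2} {t3.1, t4.1} {t3.2} {t4.2} {t5.1}

Substituting into C glues patterns; closure does the rest.
through A, on inputs (t5, t1): {out.1, t5.2} {out.2} {t1.1} {t1.2} {t5.1} (out.j = stage outer ports)
through B, on inputs (t2, t5, t1): {out.1} {out.2} {t1.1} {t1.2} {t2.1, t5.2} {t2.2} {t5.1} (out.j = stage outer ports)
through C, on inputs (t3, t4, t2, t5, t1): {out.1, out.2} {t1.1} {t1.2} {t2.1, t5.2} {t2.2} {t3.1, t4.1} {t3.2} {t4.2} {t5.1} (out.j = stage outer ports)


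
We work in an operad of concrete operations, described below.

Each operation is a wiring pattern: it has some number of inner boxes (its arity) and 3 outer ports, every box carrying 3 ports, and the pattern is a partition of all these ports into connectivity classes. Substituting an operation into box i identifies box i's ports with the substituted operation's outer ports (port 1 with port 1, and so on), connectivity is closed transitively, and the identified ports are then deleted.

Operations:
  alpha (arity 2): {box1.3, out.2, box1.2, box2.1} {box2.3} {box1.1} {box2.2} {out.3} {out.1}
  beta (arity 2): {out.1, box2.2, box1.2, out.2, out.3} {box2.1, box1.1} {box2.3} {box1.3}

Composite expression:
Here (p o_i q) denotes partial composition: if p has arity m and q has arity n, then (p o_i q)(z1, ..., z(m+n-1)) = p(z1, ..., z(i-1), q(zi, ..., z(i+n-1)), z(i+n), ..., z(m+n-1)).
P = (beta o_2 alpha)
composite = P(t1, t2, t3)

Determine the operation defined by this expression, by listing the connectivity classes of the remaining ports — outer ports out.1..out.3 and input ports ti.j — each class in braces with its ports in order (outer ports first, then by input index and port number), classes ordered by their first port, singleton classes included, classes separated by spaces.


{out.1, out.2, out.3, t1.2, t2.2, t2.3, t3.1} {t1.1} {t1.3} {t2.1} {t3.2} {t3.3}

Treat the ports identified at beta as solder joints: merge, then drop.
composing alpha on (t2, t3), with out.j its own outer ports: {out.1} {out.2, t2.2, t2.3, t3.1} {out.3} {t2.1} {t3.2} {t3.3}
composing beta on (t1, t2, t3), with out.j its own outer ports: {out.1, out.2, out.3, t1.2, t2.2, t2.3, t3.1} {t1.1} {t1.3} {t2.1} {t3.2} {t3.3}


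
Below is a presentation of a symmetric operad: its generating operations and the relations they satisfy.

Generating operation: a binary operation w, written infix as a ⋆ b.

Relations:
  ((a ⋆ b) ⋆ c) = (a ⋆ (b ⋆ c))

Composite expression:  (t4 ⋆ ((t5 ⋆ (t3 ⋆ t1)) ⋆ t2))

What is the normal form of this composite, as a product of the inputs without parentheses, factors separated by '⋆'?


t4 ⋆ t5 ⋆ t3 ⋆ t1 ⋆ t2

Key point: w is associative — brackets drop, the t-order remains.
(t3 ⋆ t1) collapses to t3 ⋆ t1
(t5 ⋆ (t3 ⋆ t1)) collapses to t5 ⋆ t3 ⋆ t1
((t5 ⋆ (t3 ⋆ t1)) ⋆ t2) collapses to t5 ⋆ t3 ⋆ t1 ⋆ t2
(t4 ⋆ ((t5 ⋆ (t3 ⋆ t1)) ⋆ t2)) collapses to t4 ⋆ t5 ⋆ t3 ⋆ t1 ⋆ t2


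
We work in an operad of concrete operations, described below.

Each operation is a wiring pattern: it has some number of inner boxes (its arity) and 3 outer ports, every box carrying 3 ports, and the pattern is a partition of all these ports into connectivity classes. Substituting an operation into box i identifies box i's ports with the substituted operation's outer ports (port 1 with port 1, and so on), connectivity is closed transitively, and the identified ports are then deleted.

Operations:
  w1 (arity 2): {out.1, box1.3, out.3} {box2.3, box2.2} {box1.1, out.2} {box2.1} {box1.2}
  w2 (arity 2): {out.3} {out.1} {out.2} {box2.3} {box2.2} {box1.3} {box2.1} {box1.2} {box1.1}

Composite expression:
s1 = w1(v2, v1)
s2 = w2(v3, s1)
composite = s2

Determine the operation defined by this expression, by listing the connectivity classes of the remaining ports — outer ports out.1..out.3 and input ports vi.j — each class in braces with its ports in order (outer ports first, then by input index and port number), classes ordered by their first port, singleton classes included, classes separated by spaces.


{out.1} {out.2} {out.3} {v1.1} {v1.2, v1.3} {v2.1} {v2.2} {v2.3} {v3.1} {v3.2} {v3.3}

Substituting into w2 glues patterns; closure does the rest.
w1 over (v2, v1) gives {out.1, out.3, v2.3} {out.2, v2.1} {v1.1} {v1.2, v1.3} {v2.2}, out.j being that stage's outer ports
w2 over (v3, v2, v1) gives {out.1} {out.2} {out.3} {v1.1} {v1.2, v1.3} {v2.1} {v2.2} {v2.3} {v3.1} {v3.2} {v3.3}, out.j being that stage's outer ports


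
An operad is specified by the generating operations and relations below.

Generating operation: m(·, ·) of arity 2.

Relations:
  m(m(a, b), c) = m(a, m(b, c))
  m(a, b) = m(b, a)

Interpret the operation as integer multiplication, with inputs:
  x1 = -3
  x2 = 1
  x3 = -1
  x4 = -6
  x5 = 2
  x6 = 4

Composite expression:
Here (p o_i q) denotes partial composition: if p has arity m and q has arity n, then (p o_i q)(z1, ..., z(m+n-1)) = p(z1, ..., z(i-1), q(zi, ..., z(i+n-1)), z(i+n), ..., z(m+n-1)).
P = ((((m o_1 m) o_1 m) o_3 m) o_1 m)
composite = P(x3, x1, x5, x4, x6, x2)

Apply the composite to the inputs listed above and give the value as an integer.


m(x3, x1) = 3
m(m(x3, x1), x5) = 6
m(x4, x6) = -24
m(m(m(x3, x1), x5), m(x4, x6)) = -144
m(m(m(m(x3, x1), x5), m(x4, x6)), x2) = -144

-144


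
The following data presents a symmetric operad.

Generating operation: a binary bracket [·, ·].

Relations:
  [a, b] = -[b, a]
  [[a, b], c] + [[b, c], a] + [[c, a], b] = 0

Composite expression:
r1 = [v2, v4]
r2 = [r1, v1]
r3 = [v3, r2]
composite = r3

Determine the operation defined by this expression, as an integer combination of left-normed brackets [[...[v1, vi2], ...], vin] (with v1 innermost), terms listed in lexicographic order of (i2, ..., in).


[[[v1, v2], v4], v3] - [[[v1, v4], v2], v3]

A multilinear Lie element is pinned by v1-initial words (v1 innermost).
Composite bracket: [v3, [[v2, v4], v1]]
Under [a, b] = ab - ba we get 8 signed associative words (2^3 = 8).
Words beginning with v1 determine it all:
  the word v1v2v4v3 carries sign +1 and contributes +[[[v1, v2], v4], v3]
  the word v1v4v2v3 carries sign -1 and contributes -[[[v1, v4], v2], v3]


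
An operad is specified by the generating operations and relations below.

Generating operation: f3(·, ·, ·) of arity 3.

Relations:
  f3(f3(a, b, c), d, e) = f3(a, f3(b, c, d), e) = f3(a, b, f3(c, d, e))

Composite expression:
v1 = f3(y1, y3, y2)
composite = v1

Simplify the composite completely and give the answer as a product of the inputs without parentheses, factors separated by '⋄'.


Associativity of f3 dissolves the nesting; only the y-input order survives.
f3(y1, y3, y2) linearizes to y1 ⋄ y3 ⋄ y2

y1 ⋄ y3 ⋄ y2


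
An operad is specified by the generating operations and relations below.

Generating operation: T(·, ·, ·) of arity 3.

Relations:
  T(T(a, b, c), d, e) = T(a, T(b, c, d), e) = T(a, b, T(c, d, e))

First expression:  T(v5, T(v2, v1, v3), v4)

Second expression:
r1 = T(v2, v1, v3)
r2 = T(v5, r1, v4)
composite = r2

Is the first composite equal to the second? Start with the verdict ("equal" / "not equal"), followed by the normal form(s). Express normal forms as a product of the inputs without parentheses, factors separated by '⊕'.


The first expression, normalized: v5 ⊕ v2 ⊕ v1 ⊕ v3 ⊕ v4
The second expression, normalized: v5 ⊕ v2 ⊕ v1 ⊕ v3 ⊕ v4
Identical normal forms: equal.

equal; both compose to v5 ⊕ v2 ⊕ v1 ⊕ v3 ⊕ v4


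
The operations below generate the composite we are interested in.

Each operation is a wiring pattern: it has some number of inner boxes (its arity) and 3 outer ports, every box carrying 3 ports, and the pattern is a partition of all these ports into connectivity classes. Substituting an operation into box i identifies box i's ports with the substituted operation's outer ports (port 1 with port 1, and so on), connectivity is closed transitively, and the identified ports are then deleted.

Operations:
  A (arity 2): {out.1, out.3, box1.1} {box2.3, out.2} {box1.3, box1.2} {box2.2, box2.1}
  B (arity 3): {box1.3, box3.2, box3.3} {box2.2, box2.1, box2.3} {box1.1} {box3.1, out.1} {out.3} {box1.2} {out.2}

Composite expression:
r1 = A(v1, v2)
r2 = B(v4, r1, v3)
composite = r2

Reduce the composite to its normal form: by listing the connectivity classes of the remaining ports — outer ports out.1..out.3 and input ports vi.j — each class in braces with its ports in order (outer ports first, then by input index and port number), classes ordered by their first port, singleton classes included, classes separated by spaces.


{out.1, v3.1} {out.2} {out.3} {v1.1, v2.3} {v1.2, v1.3} {v2.1, v2.2} {v3.2, v3.3, v4.3} {v4.1} {v4.2}


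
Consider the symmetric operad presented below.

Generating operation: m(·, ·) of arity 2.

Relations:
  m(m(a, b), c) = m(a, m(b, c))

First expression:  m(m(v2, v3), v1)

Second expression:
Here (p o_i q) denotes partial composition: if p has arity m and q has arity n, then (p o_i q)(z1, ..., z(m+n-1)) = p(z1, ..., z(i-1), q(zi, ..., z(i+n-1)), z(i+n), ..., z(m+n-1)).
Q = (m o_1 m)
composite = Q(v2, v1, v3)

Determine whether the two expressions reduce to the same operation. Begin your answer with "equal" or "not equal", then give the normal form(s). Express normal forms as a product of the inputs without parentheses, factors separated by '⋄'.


Normal form of the first expression: v2 ⋄ v3 ⋄ v1
Normal form of the second expression: v2 ⋄ v1 ⋄ v3
No match — not equal.

not equal — first v2 ⋄ v3 ⋄ v1, second v2 ⋄ v1 ⋄ v3


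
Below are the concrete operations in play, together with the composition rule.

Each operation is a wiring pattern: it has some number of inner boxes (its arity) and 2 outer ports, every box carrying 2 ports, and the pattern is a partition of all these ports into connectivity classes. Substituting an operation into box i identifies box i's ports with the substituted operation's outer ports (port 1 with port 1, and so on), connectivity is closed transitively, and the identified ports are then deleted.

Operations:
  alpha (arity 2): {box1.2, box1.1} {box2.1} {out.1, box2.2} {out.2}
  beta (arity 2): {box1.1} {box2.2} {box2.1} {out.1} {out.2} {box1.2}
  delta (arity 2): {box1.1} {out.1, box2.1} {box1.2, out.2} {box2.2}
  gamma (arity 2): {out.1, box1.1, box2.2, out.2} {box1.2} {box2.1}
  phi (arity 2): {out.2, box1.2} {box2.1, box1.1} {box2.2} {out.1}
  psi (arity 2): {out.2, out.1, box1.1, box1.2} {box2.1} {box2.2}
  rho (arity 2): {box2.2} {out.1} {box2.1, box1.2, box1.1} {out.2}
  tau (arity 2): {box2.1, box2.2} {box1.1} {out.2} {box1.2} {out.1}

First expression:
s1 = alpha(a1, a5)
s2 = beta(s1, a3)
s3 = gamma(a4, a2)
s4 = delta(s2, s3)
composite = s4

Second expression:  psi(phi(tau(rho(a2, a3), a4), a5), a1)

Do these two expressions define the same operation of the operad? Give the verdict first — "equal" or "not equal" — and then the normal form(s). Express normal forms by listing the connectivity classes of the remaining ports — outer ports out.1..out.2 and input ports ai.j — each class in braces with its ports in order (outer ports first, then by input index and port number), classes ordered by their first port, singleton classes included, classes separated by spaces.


not equal; first: {out.1, a2.2, a4.1} {out.2} {a1.1, a1.2} {a2.1} {a3.1} {a3.2} {a4.2} {a5.1} {a5.2}; second: {out.1, out.2} {a1.1} {a1.2} {a2.1, a2.2, a3.1} {a3.2} {a4.1, a4.2} {a5.1} {a5.2}


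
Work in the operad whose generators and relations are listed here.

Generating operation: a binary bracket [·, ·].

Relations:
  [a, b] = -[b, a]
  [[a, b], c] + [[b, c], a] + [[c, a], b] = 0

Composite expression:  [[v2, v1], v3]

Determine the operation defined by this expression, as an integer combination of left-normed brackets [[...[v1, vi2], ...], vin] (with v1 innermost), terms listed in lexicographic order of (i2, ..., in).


-[[v1, v2], v3]

Skip Jacobi rewriting: expand, keep v1-initial words, read off terms.
Composite bracket: [[v2, v1], v3]
Each bracket splits as ab - ba, giving 4 signed words (2^2 = 4).
Coefficients come from the v1-initial words:
  v1v2v3 appears with sign -1, giving the term -[[v1, v2], v3]


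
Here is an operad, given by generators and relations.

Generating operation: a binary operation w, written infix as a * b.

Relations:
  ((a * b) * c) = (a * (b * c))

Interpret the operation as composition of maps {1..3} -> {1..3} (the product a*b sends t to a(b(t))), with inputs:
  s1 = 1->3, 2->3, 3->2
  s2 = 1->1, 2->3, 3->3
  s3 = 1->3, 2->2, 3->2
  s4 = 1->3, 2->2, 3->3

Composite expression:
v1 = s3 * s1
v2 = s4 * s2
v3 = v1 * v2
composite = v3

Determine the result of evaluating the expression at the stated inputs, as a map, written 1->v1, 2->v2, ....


1->2, 2->2, 3->2


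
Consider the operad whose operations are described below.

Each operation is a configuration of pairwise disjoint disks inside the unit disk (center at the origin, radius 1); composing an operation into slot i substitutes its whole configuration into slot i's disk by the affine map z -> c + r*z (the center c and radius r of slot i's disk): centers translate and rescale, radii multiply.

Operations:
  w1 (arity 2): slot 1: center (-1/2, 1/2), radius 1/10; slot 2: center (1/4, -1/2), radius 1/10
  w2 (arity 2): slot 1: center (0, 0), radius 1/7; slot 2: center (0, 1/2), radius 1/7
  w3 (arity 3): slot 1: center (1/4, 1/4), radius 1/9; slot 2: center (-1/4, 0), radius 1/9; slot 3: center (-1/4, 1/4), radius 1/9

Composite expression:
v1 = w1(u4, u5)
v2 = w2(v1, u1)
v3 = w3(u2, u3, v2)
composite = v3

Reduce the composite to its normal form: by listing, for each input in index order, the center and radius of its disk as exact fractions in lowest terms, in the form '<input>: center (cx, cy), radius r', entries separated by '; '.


u1: center (-1/4, 11/36), radius 1/63; u2: center (1/4, 1/4), radius 1/9; u3: center (-1/4, 0), radius 1/9; u4: center (-65/252, 65/252), radius 1/630; u5: center (-31/126, 61/252), radius 1/630

Only the slot chain above each u matters under w3; compose those maps.
input u2: applying the 1 nested substitution gives center (1/4, 1/4), radius 1/9
input u3: applying the 1 nested substitution gives center (-1/4, 0), radius 1/9
input u4: applying the 3 nested substitutions gives center (-65/252, 65/252), radius 1/630
input u5: applying the 3 nested substitutions gives center (-31/126, 61/252), radius 1/630
input u1: applying the 2 nested substitutions gives center (-1/4, 11/36), radius 1/63


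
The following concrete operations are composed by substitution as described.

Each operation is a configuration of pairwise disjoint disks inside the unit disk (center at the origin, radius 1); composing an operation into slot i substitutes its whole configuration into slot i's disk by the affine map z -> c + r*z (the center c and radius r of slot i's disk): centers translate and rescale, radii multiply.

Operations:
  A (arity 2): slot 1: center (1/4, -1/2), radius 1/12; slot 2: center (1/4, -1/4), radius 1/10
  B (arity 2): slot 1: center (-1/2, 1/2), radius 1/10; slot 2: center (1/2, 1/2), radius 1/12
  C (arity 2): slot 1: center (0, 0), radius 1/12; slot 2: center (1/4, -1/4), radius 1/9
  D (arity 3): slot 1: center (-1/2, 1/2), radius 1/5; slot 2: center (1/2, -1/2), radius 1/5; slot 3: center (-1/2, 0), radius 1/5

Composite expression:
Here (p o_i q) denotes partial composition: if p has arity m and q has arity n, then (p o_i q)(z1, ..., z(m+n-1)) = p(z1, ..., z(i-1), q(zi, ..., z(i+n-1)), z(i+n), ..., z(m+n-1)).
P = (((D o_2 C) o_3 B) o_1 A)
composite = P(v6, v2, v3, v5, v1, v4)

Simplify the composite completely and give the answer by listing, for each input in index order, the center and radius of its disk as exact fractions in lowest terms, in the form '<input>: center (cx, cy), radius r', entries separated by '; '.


Below D, radii multiply path by path; the v-disk centers shift.
input v6: applying the 2 nested substitutions gives center (-9/20, 2/5), radius 1/60
input v2: applying the 2 nested substitutions gives center (-9/20, 9/20), radius 1/50
input v3: applying the 2 nested substitutions gives center (1/2, -1/2), radius 1/60
input v5: applying the 3 nested substitutions gives center (97/180, -97/180), radius 1/450
input v1: applying the 3 nested substitutions gives center (101/180, -97/180), radius 1/540
input v4: applying the 1 nested substitution gives center (-1/2, 0), radius 1/5

v1: center (101/180, -97/180), radius 1/540; v2: center (-9/20, 9/20), radius 1/50; v3: center (1/2, -1/2), radius 1/60; v4: center (-1/2, 0), radius 1/5; v5: center (97/180, -97/180), radius 1/450; v6: center (-9/20, 2/5), radius 1/60


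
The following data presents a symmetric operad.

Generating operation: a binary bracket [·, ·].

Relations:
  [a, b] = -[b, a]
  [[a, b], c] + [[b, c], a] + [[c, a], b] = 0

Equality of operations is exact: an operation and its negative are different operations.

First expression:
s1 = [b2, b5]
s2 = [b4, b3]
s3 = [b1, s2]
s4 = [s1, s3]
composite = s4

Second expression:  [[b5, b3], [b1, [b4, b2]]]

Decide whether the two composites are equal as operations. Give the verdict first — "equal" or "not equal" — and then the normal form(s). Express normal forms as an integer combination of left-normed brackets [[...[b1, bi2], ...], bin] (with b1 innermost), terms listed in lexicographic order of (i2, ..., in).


not equal — first [[[[b1, b3], b4], b2], b5] - [[[[b1, b3], b4], b5], b2] - [[[[b1, b4], b3], b2], b5] + [[[[b1, b4], b3], b5], b2], second -[[[[b1, b2], b4], b3], b5] + [[[[b1, b2], b4], b5], b3] + [[[[b1, b4], b2], b3], b5] - [[[[b1, b4], b2], b5], b3]

The first composite normalizes to [[[[b1, b3], b4], b2], b5] - [[[[b1, b3], b4], b5], b2] - [[[[b1, b4], b3], b2], b5] + [[[[b1, b4], b3], b5], b2]
The second composite normalizes to -[[[[b1, b2], b4], b3], b5] + [[[[b1, b2], b4], b5], b3] + [[[[b1, b4], b2], b3], b5] - [[[[b1, b4], b2], b5], b3]
Different reductions; not equal.


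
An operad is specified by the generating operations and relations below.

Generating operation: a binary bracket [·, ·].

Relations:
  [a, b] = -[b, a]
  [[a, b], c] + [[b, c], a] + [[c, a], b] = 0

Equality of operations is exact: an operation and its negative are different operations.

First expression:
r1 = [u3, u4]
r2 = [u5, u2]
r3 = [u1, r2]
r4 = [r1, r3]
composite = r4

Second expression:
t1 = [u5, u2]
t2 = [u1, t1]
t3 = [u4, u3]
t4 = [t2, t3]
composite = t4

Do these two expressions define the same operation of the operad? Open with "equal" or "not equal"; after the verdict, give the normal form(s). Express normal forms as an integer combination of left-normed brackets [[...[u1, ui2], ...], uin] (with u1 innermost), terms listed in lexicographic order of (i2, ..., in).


equal; both compose to [[[[u1, u2], u5], u3], u4] - [[[[u1, u2], u5], u4], u3] - [[[[u1, u5], u2], u3], u4] + [[[[u1, u5], u2], u4], u3]


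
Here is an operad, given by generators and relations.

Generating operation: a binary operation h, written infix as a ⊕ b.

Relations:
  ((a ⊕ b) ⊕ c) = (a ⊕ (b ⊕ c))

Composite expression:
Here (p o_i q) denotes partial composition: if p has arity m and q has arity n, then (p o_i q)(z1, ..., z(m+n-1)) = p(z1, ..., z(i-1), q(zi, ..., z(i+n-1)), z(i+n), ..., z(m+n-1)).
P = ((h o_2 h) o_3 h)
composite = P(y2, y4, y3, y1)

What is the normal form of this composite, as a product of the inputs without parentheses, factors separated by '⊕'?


y2 ⊕ y4 ⊕ y3 ⊕ y1

Every regrouping of h is equal, so read the y-inputs in written order.
(y3 ⊕ y1) collapses to y3 ⊕ y1
(y4 ⊕ (y3 ⊕ y1)) collapses to y4 ⊕ y3 ⊕ y1
(y2 ⊕ (y4 ⊕ (y3 ⊕ y1))) collapses to y2 ⊕ y4 ⊕ y3 ⊕ y1


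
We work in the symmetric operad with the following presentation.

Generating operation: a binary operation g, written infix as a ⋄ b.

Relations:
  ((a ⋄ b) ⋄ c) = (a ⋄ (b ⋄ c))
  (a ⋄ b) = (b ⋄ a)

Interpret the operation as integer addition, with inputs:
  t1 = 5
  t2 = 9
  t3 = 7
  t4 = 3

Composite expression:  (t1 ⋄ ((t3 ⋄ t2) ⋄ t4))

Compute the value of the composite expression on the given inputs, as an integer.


(t3 ⋄ t2) = 16
((t3 ⋄ t2) ⋄ t4) = 19
(t1 ⋄ ((t3 ⋄ t2) ⋄ t4)) = 24

24


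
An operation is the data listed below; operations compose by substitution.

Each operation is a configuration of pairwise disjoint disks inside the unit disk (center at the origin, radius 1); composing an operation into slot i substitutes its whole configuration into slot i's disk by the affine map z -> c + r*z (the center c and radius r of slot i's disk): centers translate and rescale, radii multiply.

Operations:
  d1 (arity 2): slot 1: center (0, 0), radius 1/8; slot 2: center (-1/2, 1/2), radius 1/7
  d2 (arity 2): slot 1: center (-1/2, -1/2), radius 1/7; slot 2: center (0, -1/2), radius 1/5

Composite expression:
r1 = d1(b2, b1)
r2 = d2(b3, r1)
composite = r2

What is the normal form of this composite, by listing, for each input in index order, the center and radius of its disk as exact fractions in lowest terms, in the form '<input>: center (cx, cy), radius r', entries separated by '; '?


b1: center (-1/10, -2/5), radius 1/35; b2: center (0, -1/2), radius 1/40; b3: center (-1/2, -1/2), radius 1/7


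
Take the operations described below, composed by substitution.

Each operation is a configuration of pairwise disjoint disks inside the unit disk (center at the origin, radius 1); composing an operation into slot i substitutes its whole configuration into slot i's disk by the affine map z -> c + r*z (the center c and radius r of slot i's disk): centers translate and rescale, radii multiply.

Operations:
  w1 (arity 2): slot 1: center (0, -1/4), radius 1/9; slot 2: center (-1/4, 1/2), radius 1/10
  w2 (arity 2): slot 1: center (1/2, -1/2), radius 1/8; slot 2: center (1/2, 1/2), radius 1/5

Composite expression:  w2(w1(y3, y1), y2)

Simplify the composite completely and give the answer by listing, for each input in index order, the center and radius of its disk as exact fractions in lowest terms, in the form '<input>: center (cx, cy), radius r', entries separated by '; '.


y1: center (15/32, -7/16), radius 1/80; y2: center (1/2, 1/2), radius 1/5; y3: center (1/2, -17/32), radius 1/72

Follow each y-input down from w2: c' goes to c + r*c', radius to r*r'.
y3 passes through 2 substitutions, ending at center (1/2, -17/32), radius 1/72
y1 passes through 2 substitutions, ending at center (15/32, -7/16), radius 1/80
y2 passes through 1 substitution, ending at center (1/2, 1/2), radius 1/5


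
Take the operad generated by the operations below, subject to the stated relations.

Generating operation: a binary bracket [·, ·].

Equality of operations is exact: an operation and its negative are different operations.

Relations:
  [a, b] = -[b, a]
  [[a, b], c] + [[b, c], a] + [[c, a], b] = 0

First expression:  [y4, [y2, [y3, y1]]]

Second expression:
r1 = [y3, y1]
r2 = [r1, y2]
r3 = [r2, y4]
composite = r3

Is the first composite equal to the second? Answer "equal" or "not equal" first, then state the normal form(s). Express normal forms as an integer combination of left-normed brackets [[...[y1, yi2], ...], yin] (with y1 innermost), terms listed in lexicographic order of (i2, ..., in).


The first composite normalizes to -[[[y1, y3], y2], y4]
The second composite normalizes to -[[[y1, y3], y2], y4]
The forms coincide; equal.

equal; the common form is -[[[y1, y3], y2], y4]


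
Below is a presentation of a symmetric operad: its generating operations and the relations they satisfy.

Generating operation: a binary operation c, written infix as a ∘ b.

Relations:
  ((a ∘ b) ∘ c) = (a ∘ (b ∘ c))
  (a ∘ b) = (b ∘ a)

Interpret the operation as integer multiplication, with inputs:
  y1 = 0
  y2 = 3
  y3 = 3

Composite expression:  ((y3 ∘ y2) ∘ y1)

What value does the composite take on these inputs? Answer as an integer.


(y3 ∘ y2) = 9
((y3 ∘ y2) ∘ y1) = 0

0


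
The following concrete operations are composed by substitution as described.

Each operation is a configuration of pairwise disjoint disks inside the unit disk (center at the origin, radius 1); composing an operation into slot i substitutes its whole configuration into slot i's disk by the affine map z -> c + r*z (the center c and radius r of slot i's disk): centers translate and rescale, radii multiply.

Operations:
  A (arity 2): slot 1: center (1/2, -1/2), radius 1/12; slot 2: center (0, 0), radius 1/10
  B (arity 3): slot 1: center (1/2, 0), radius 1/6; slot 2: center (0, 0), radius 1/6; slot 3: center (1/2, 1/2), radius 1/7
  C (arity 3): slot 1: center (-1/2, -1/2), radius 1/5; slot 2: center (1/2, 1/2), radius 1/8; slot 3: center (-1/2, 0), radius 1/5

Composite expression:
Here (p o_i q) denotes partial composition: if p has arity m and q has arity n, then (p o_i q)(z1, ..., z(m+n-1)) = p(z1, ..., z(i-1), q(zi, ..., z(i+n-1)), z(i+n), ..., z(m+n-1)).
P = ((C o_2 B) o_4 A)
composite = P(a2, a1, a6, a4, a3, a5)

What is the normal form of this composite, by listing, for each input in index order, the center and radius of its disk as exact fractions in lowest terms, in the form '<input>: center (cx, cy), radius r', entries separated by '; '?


Only the slot chain above each a matters under C; compose those maps.
a2: after 1 affine step, its disk has center (-1/2, -1/2), radius 1/5
a1: after 2 affine steps, its disk has center (9/16, 1/2), radius 1/48
a6: after 2 affine steps, its disk has center (1/2, 1/2), radius 1/48
a4: after 3 affine steps, its disk has center (4/7, 31/56), radius 1/672
a3: after 3 affine steps, its disk has center (9/16, 9/16), radius 1/560
a5: after 1 affine step, its disk has center (-1/2, 0), radius 1/5

a1: center (9/16, 1/2), radius 1/48; a2: center (-1/2, -1/2), radius 1/5; a3: center (9/16, 9/16), radius 1/560; a4: center (4/7, 31/56), radius 1/672; a5: center (-1/2, 0), radius 1/5; a6: center (1/2, 1/2), radius 1/48


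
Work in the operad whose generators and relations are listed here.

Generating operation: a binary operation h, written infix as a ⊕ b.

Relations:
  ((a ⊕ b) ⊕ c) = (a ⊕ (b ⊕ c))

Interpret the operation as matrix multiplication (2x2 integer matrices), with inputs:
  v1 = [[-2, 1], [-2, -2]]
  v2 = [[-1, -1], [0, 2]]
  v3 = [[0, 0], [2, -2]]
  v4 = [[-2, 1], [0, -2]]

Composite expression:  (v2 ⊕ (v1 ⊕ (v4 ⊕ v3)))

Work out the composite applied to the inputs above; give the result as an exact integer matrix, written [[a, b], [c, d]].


[[4, -4], [8, -8]]

(v4 ⊕ v3) = [[2, -2], [-4, 4]]
(v1 ⊕ (v4 ⊕ v3)) = [[-8, 8], [4, -4]]
(v2 ⊕ (v1 ⊕ (v4 ⊕ v3))) = [[4, -4], [8, -8]]


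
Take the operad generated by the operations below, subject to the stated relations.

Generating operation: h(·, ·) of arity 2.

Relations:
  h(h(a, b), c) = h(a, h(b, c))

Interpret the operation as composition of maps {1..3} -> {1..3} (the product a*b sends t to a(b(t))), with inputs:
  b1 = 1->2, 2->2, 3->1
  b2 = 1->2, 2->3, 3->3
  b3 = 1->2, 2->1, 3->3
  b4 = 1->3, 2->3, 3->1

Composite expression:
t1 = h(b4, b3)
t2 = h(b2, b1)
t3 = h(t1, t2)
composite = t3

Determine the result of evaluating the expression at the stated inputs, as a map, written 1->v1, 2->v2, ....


1->1, 2->1, 3->3

h(b4, b3) = 1->3, 2->3, 3->1
h(b2, b1) = 1->3, 2->3, 3->2
h(h(b4, b3), h(b2, b1)) = 1->1, 2->1, 3->3


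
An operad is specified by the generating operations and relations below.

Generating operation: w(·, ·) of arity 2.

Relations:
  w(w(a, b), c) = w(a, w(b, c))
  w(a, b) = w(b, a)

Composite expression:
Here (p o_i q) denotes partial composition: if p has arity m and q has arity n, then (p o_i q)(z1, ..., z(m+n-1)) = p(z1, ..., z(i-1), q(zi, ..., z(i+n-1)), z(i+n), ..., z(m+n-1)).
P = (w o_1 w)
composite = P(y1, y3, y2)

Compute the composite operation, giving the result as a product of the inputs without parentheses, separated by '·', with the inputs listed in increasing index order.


y1 · y2 · y3

With w associative and commutative, the y-input set is all that matters.
w(y1, y3) spells out as y1 · y3
w(w(y1, y3), y2) spells out as y1 · y3 · y2
commutativity sorts the factors: y1 · y2 · y3
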